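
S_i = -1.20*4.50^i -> [-1.2, -5.4, -24.3, -109.35, -492.08]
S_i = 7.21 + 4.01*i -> [7.21, 11.22, 15.23, 19.24, 23.25]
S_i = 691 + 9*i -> [691, 700, 709, 718, 727]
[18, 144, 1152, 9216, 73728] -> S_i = 18*8^i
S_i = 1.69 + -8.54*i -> [1.69, -6.85, -15.39, -23.93, -32.47]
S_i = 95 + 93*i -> [95, 188, 281, 374, 467]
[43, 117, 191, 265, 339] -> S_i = 43 + 74*i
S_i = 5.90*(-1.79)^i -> [5.9, -10.56, 18.9, -33.84, 60.57]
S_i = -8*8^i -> [-8, -64, -512, -4096, -32768]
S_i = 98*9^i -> [98, 882, 7938, 71442, 642978]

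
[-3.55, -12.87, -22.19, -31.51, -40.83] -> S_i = -3.55 + -9.32*i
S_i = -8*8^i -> [-8, -64, -512, -4096, -32768]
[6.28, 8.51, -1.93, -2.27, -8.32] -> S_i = Random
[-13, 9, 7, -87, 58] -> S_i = Random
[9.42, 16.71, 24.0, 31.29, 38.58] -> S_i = 9.42 + 7.29*i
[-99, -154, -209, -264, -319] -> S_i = -99 + -55*i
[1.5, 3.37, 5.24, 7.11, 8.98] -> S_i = 1.50 + 1.87*i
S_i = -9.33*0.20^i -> [-9.33, -1.87, -0.37, -0.07, -0.01]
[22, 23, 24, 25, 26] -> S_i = 22 + 1*i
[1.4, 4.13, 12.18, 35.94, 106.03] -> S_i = 1.40*2.95^i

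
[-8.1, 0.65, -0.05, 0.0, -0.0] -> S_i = -8.10*(-0.08)^i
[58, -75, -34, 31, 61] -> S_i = Random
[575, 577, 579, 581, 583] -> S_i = 575 + 2*i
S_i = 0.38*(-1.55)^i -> [0.38, -0.59, 0.91, -1.42, 2.19]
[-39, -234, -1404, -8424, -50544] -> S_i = -39*6^i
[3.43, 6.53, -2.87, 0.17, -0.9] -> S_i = Random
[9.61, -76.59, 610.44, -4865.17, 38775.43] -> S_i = 9.61*(-7.97)^i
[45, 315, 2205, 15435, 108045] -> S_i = 45*7^i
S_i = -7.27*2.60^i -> [-7.27, -18.9, -49.15, -127.78, -332.22]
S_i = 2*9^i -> [2, 18, 162, 1458, 13122]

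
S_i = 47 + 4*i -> [47, 51, 55, 59, 63]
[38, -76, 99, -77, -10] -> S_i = Random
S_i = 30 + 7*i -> [30, 37, 44, 51, 58]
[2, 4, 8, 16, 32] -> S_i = 2*2^i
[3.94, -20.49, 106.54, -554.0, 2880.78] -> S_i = 3.94*(-5.20)^i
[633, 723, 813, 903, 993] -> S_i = 633 + 90*i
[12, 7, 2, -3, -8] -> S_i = 12 + -5*i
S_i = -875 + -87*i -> [-875, -962, -1049, -1136, -1223]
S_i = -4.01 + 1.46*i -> [-4.01, -2.55, -1.09, 0.37, 1.83]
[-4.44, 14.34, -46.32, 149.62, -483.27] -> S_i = -4.44*(-3.23)^i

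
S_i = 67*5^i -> [67, 335, 1675, 8375, 41875]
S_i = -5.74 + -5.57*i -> [-5.74, -11.31, -16.88, -22.45, -28.02]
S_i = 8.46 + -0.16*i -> [8.46, 8.3, 8.14, 7.98, 7.82]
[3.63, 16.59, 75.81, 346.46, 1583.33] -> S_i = 3.63*4.57^i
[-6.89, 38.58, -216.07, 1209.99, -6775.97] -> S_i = -6.89*(-5.60)^i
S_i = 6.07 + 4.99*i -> [6.07, 11.06, 16.05, 21.04, 26.03]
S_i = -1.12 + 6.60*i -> [-1.12, 5.48, 12.08, 18.68, 25.28]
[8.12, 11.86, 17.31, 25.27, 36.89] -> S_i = 8.12*1.46^i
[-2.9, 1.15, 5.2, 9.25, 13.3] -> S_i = -2.90 + 4.05*i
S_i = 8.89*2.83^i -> [8.89, 25.16, 71.2, 201.49, 570.23]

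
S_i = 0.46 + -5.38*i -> [0.46, -4.92, -10.3, -15.68, -21.06]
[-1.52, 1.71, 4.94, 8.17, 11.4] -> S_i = -1.52 + 3.23*i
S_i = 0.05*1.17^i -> [0.05, 0.06, 0.07, 0.08, 0.09]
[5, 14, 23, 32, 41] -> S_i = 5 + 9*i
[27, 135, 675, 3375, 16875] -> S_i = 27*5^i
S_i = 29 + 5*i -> [29, 34, 39, 44, 49]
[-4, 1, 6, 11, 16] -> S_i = -4 + 5*i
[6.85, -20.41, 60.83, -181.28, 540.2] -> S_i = 6.85*(-2.98)^i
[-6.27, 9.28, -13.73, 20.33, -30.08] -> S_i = -6.27*(-1.48)^i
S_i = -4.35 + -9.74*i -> [-4.35, -14.09, -23.83, -33.57, -43.31]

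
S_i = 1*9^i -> [1, 9, 81, 729, 6561]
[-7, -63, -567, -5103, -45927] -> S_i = -7*9^i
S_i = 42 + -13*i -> [42, 29, 16, 3, -10]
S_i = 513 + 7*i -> [513, 520, 527, 534, 541]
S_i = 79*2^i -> [79, 158, 316, 632, 1264]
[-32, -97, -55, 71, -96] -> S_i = Random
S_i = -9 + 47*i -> [-9, 38, 85, 132, 179]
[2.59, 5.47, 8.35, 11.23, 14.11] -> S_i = 2.59 + 2.88*i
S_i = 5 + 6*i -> [5, 11, 17, 23, 29]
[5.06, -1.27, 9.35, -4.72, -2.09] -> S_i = Random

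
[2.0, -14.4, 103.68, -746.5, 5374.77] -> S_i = 2.00*(-7.20)^i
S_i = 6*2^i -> [6, 12, 24, 48, 96]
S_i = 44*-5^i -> [44, -220, 1100, -5500, 27500]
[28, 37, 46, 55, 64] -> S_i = 28 + 9*i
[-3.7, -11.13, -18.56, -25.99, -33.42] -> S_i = -3.70 + -7.43*i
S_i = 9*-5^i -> [9, -45, 225, -1125, 5625]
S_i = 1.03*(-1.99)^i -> [1.03, -2.05, 4.08, -8.12, 16.15]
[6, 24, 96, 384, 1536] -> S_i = 6*4^i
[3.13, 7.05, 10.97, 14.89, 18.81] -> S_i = 3.13 + 3.92*i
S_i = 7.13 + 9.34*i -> [7.13, 16.47, 25.81, 35.15, 44.49]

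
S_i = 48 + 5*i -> [48, 53, 58, 63, 68]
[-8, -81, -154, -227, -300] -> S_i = -8 + -73*i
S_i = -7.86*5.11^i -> [-7.86, -40.16, -205.24, -1048.78, -5359.28]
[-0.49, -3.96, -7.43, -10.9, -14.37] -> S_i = -0.49 + -3.47*i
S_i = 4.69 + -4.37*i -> [4.69, 0.32, -4.05, -8.42, -12.79]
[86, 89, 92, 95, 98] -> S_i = 86 + 3*i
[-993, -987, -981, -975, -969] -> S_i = -993 + 6*i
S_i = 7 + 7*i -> [7, 14, 21, 28, 35]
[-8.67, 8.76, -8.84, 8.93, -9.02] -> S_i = -8.67*(-1.01)^i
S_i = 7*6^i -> [7, 42, 252, 1512, 9072]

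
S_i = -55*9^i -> [-55, -495, -4455, -40095, -360855]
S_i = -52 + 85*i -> [-52, 33, 118, 203, 288]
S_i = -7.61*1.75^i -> [-7.61, -13.32, -23.31, -40.78, -71.37]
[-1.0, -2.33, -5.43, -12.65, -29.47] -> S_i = -1.00*2.33^i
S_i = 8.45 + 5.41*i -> [8.45, 13.86, 19.27, 24.68, 30.09]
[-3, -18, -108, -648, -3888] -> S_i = -3*6^i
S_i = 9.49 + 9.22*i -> [9.49, 18.71, 27.93, 37.15, 46.37]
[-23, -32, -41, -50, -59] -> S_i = -23 + -9*i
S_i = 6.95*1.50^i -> [6.95, 10.42, 15.64, 23.46, 35.18]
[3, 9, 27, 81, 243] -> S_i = 3*3^i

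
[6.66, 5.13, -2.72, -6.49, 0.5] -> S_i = Random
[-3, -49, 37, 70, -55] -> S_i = Random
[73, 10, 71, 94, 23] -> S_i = Random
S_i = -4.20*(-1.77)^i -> [-4.2, 7.43, -13.16, 23.29, -41.22]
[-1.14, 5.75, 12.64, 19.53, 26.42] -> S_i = -1.14 + 6.89*i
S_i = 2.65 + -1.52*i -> [2.65, 1.13, -0.39, -1.91, -3.43]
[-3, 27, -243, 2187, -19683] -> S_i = -3*-9^i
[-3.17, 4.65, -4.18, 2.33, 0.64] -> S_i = Random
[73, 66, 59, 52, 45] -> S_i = 73 + -7*i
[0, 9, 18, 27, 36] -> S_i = 0 + 9*i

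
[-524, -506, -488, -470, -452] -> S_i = -524 + 18*i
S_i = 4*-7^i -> [4, -28, 196, -1372, 9604]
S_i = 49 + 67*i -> [49, 116, 183, 250, 317]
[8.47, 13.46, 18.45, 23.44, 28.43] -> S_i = 8.47 + 4.99*i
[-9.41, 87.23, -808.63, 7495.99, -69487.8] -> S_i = -9.41*(-9.27)^i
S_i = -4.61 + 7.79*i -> [-4.61, 3.18, 10.97, 18.76, 26.55]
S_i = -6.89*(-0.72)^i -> [-6.89, 4.96, -3.57, 2.57, -1.85]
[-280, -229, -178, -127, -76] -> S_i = -280 + 51*i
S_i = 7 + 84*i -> [7, 91, 175, 259, 343]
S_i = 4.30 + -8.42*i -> [4.3, -4.12, -12.54, -20.96, -29.38]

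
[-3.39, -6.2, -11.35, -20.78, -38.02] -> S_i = -3.39*1.83^i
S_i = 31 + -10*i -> [31, 21, 11, 1, -9]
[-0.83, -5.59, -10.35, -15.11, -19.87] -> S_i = -0.83 + -4.76*i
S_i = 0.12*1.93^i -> [0.12, 0.23, 0.45, 0.86, 1.66]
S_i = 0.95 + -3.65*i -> [0.95, -2.7, -6.35, -10.0, -13.65]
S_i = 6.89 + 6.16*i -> [6.89, 13.05, 19.21, 25.37, 31.53]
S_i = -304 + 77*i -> [-304, -227, -150, -73, 4]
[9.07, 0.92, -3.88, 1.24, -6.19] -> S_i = Random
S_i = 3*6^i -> [3, 18, 108, 648, 3888]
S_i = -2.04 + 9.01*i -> [-2.04, 6.97, 15.98, 24.99, 34.0]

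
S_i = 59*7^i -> [59, 413, 2891, 20237, 141659]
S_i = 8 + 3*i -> [8, 11, 14, 17, 20]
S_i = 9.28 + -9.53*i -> [9.28, -0.25, -9.78, -19.31, -28.84]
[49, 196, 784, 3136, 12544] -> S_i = 49*4^i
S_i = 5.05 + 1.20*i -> [5.05, 6.25, 7.45, 8.65, 9.85]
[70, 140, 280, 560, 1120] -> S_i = 70*2^i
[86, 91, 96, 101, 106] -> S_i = 86 + 5*i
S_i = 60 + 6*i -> [60, 66, 72, 78, 84]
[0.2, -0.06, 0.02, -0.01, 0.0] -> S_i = 0.20*(-0.31)^i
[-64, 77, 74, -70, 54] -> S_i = Random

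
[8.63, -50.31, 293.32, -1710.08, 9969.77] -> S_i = 8.63*(-5.83)^i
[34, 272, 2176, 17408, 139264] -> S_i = 34*8^i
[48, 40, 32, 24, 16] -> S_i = 48 + -8*i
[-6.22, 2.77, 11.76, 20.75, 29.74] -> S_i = -6.22 + 8.99*i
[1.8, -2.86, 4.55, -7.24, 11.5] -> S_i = 1.80*(-1.59)^i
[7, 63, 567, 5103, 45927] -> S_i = 7*9^i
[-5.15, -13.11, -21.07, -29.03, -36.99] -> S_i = -5.15 + -7.96*i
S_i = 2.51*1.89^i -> [2.51, 4.74, 8.97, 16.95, 32.03]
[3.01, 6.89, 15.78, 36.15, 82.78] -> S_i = 3.01*2.29^i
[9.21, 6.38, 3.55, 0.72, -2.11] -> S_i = 9.21 + -2.83*i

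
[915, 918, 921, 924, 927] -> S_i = 915 + 3*i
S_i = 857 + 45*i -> [857, 902, 947, 992, 1037]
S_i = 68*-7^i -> [68, -476, 3332, -23324, 163268]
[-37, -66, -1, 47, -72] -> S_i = Random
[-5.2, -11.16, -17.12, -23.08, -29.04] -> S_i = -5.20 + -5.96*i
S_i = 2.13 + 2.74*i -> [2.13, 4.87, 7.61, 10.35, 13.09]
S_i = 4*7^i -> [4, 28, 196, 1372, 9604]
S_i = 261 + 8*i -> [261, 269, 277, 285, 293]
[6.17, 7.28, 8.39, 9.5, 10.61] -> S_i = 6.17 + 1.11*i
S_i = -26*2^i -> [-26, -52, -104, -208, -416]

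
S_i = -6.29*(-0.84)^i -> [-6.29, 5.28, -4.44, 3.73, -3.13]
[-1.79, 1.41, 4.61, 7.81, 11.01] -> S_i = -1.79 + 3.20*i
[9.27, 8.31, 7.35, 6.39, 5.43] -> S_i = 9.27 + -0.96*i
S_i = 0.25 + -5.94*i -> [0.25, -5.69, -11.63, -17.57, -23.51]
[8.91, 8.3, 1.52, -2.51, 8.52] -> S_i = Random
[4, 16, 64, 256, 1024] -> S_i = 4*4^i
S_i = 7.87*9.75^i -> [7.87, 76.73, 748.14, 7294.38, 71120.24]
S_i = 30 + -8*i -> [30, 22, 14, 6, -2]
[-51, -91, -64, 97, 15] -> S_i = Random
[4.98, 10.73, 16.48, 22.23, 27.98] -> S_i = 4.98 + 5.75*i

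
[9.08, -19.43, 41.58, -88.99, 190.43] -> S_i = 9.08*(-2.14)^i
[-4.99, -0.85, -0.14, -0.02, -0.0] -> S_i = -4.99*0.17^i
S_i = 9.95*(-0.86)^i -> [9.95, -8.56, 7.36, -6.33, 5.44]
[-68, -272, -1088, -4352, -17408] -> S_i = -68*4^i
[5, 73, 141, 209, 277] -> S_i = 5 + 68*i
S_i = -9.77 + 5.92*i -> [-9.77, -3.85, 2.07, 7.99, 13.91]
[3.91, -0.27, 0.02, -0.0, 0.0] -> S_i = 3.91*(-0.07)^i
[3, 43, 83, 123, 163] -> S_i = 3 + 40*i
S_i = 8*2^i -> [8, 16, 32, 64, 128]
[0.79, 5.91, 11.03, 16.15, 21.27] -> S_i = 0.79 + 5.12*i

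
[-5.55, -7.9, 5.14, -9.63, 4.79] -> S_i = Random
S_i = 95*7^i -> [95, 665, 4655, 32585, 228095]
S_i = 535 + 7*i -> [535, 542, 549, 556, 563]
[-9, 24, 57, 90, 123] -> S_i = -9 + 33*i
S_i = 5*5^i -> [5, 25, 125, 625, 3125]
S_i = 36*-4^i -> [36, -144, 576, -2304, 9216]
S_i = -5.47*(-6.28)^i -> [-5.47, 34.35, -215.73, 1354.77, -8507.97]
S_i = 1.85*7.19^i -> [1.85, 13.3, 95.64, 687.64, 4944.1]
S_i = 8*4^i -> [8, 32, 128, 512, 2048]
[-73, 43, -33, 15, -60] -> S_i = Random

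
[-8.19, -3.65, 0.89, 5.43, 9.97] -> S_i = -8.19 + 4.54*i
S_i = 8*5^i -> [8, 40, 200, 1000, 5000]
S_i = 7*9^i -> [7, 63, 567, 5103, 45927]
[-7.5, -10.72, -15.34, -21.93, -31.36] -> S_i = -7.50*1.43^i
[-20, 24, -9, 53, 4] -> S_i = Random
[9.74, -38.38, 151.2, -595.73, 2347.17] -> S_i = 9.74*(-3.94)^i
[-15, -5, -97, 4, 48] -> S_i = Random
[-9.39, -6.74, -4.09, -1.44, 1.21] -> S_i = -9.39 + 2.65*i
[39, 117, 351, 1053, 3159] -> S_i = 39*3^i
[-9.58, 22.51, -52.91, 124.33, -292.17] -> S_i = -9.58*(-2.35)^i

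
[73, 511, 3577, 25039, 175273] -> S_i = 73*7^i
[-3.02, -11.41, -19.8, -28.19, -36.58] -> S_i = -3.02 + -8.39*i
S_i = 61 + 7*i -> [61, 68, 75, 82, 89]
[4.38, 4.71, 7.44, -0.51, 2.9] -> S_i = Random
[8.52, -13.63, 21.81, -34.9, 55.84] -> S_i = 8.52*(-1.60)^i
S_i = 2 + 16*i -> [2, 18, 34, 50, 66]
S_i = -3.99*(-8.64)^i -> [-3.99, 34.47, -297.85, 2573.44, -22234.53]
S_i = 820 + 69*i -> [820, 889, 958, 1027, 1096]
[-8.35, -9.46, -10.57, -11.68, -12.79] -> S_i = -8.35 + -1.11*i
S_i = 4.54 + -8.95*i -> [4.54, -4.41, -13.36, -22.31, -31.26]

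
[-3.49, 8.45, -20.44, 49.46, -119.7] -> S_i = -3.49*(-2.42)^i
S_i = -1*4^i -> [-1, -4, -16, -64, -256]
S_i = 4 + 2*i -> [4, 6, 8, 10, 12]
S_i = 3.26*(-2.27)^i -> [3.26, -7.4, 16.8, -38.13, 86.56]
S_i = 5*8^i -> [5, 40, 320, 2560, 20480]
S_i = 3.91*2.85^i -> [3.91, 11.14, 31.76, 90.51, 257.96]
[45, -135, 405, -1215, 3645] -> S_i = 45*-3^i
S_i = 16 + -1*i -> [16, 15, 14, 13, 12]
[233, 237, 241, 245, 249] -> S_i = 233 + 4*i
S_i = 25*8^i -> [25, 200, 1600, 12800, 102400]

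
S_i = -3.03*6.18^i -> [-3.03, -18.73, -115.72, -715.17, -4419.74]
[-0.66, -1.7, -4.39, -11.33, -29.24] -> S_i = -0.66*2.58^i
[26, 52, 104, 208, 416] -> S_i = 26*2^i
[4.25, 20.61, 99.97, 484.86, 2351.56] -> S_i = 4.25*4.85^i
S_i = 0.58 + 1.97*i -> [0.58, 2.55, 4.52, 6.49, 8.46]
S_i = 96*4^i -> [96, 384, 1536, 6144, 24576]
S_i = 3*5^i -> [3, 15, 75, 375, 1875]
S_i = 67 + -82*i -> [67, -15, -97, -179, -261]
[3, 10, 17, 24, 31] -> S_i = 3 + 7*i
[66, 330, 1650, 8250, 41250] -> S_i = 66*5^i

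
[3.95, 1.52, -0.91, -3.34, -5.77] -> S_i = 3.95 + -2.43*i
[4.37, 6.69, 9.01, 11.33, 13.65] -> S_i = 4.37 + 2.32*i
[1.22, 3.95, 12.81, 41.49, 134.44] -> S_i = 1.22*3.24^i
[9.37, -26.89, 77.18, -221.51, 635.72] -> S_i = 9.37*(-2.87)^i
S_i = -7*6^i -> [-7, -42, -252, -1512, -9072]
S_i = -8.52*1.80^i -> [-8.52, -15.34, -27.6, -49.69, -89.44]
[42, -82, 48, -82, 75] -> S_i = Random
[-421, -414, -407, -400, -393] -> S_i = -421 + 7*i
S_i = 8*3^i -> [8, 24, 72, 216, 648]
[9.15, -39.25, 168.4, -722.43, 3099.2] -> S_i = 9.15*(-4.29)^i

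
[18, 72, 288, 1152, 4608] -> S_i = 18*4^i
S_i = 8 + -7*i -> [8, 1, -6, -13, -20]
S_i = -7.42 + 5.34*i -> [-7.42, -2.08, 3.26, 8.6, 13.94]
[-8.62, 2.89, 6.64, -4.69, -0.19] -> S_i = Random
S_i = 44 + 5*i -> [44, 49, 54, 59, 64]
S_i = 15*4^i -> [15, 60, 240, 960, 3840]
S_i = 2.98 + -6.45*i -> [2.98, -3.47, -9.92, -16.37, -22.82]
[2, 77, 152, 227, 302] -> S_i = 2 + 75*i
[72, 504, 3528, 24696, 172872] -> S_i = 72*7^i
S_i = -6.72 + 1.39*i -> [-6.72, -5.33, -3.94, -2.55, -1.16]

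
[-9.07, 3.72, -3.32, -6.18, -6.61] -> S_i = Random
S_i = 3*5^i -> [3, 15, 75, 375, 1875]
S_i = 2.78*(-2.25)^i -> [2.78, -6.26, 14.07, -31.67, 71.25]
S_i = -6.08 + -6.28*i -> [-6.08, -12.36, -18.64, -24.92, -31.2]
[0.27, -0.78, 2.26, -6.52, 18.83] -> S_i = 0.27*(-2.89)^i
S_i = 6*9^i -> [6, 54, 486, 4374, 39366]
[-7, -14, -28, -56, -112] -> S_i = -7*2^i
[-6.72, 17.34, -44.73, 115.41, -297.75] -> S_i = -6.72*(-2.58)^i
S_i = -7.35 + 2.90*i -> [-7.35, -4.45, -1.55, 1.35, 4.25]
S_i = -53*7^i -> [-53, -371, -2597, -18179, -127253]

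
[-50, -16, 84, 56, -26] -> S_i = Random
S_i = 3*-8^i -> [3, -24, 192, -1536, 12288]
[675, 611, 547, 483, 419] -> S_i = 675 + -64*i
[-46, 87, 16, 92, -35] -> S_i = Random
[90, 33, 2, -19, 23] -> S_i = Random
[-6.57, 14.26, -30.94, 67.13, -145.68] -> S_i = -6.57*(-2.17)^i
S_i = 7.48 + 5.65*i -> [7.48, 13.13, 18.78, 24.43, 30.08]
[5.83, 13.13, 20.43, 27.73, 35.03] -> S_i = 5.83 + 7.30*i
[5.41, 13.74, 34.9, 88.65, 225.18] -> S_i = 5.41*2.54^i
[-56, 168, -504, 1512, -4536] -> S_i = -56*-3^i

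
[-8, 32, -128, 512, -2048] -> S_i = -8*-4^i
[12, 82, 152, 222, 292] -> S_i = 12 + 70*i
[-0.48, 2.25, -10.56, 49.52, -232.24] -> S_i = -0.48*(-4.69)^i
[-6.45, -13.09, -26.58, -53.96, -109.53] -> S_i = -6.45*2.03^i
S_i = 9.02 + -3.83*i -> [9.02, 5.19, 1.36, -2.47, -6.3]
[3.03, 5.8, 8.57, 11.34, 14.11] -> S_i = 3.03 + 2.77*i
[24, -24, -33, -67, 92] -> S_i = Random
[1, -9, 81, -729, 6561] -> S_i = 1*-9^i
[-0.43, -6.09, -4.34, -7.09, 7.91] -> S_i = Random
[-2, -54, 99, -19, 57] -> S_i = Random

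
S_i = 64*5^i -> [64, 320, 1600, 8000, 40000]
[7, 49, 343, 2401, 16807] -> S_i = 7*7^i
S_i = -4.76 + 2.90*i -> [-4.76, -1.86, 1.04, 3.94, 6.84]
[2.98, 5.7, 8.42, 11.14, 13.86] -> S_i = 2.98 + 2.72*i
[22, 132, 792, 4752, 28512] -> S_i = 22*6^i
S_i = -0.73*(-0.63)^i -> [-0.73, 0.46, -0.29, 0.18, -0.11]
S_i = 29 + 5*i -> [29, 34, 39, 44, 49]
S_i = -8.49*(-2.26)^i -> [-8.49, 19.19, -43.36, 98.0, -221.48]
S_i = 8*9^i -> [8, 72, 648, 5832, 52488]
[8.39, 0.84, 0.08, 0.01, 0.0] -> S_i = 8.39*0.10^i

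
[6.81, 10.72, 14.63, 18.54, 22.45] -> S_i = 6.81 + 3.91*i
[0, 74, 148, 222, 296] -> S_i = 0 + 74*i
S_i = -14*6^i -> [-14, -84, -504, -3024, -18144]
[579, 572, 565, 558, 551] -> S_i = 579 + -7*i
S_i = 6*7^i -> [6, 42, 294, 2058, 14406]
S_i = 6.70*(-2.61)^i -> [6.7, -17.49, 45.64, -119.12, 310.91]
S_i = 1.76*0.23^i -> [1.76, 0.4, 0.09, 0.02, 0.0]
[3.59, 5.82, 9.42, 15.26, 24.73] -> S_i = 3.59*1.62^i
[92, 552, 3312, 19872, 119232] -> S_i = 92*6^i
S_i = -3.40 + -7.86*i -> [-3.4, -11.26, -19.12, -26.98, -34.84]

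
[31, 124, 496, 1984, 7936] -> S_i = 31*4^i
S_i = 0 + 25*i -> [0, 25, 50, 75, 100]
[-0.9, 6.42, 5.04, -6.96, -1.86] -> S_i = Random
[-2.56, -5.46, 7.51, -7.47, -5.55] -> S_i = Random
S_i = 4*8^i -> [4, 32, 256, 2048, 16384]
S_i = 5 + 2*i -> [5, 7, 9, 11, 13]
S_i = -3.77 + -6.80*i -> [-3.77, -10.57, -17.37, -24.17, -30.97]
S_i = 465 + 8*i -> [465, 473, 481, 489, 497]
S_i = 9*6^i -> [9, 54, 324, 1944, 11664]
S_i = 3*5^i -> [3, 15, 75, 375, 1875]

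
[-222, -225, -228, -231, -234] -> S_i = -222 + -3*i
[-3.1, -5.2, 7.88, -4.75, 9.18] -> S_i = Random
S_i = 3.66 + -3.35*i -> [3.66, 0.31, -3.04, -6.39, -9.74]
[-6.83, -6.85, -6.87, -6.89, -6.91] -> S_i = -6.83 + -0.02*i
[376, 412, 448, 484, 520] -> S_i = 376 + 36*i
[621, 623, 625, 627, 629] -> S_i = 621 + 2*i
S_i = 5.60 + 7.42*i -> [5.6, 13.02, 20.44, 27.86, 35.28]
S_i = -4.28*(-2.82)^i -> [-4.28, 12.07, -34.04, 95.98, -270.67]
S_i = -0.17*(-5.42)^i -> [-0.17, 0.92, -4.99, 27.07, -146.71]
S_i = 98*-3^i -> [98, -294, 882, -2646, 7938]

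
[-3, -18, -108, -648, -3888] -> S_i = -3*6^i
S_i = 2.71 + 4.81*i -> [2.71, 7.52, 12.33, 17.14, 21.95]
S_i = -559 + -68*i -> [-559, -627, -695, -763, -831]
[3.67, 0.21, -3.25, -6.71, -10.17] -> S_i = 3.67 + -3.46*i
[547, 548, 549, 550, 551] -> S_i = 547 + 1*i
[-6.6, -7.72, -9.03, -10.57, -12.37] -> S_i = -6.60*1.17^i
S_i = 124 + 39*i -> [124, 163, 202, 241, 280]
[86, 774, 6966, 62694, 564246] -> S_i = 86*9^i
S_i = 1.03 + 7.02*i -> [1.03, 8.05, 15.07, 22.09, 29.11]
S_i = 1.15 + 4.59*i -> [1.15, 5.74, 10.33, 14.92, 19.51]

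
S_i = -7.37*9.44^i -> [-7.37, -69.57, -656.77, -6199.88, -58526.89]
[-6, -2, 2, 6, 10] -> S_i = -6 + 4*i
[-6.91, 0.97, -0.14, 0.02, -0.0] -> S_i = -6.91*(-0.14)^i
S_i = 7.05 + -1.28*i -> [7.05, 5.77, 4.49, 3.21, 1.93]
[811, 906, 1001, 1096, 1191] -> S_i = 811 + 95*i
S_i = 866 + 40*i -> [866, 906, 946, 986, 1026]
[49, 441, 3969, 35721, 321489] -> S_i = 49*9^i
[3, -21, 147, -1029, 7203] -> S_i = 3*-7^i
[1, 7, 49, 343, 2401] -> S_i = 1*7^i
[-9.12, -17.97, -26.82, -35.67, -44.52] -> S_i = -9.12 + -8.85*i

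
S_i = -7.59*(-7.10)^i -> [-7.59, 53.89, -382.61, 2716.54, -19287.47]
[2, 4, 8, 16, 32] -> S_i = 2*2^i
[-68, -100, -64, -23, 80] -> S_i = Random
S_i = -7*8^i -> [-7, -56, -448, -3584, -28672]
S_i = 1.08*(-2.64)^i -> [1.08, -2.85, 7.53, -19.87, 52.46]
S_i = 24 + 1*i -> [24, 25, 26, 27, 28]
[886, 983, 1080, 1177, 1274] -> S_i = 886 + 97*i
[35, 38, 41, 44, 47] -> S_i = 35 + 3*i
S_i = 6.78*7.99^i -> [6.78, 54.17, 432.84, 3458.36, 27632.29]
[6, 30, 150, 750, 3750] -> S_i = 6*5^i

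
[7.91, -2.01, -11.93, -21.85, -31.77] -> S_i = 7.91 + -9.92*i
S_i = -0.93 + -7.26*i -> [-0.93, -8.19, -15.45, -22.71, -29.97]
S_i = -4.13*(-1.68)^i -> [-4.13, 6.94, -11.66, 19.58, -32.9]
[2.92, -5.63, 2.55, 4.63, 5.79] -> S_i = Random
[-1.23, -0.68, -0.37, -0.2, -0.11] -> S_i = -1.23*0.55^i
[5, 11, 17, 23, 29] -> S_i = 5 + 6*i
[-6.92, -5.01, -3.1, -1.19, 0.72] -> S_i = -6.92 + 1.91*i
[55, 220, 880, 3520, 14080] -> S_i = 55*4^i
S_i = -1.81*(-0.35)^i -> [-1.81, 0.63, -0.22, 0.08, -0.03]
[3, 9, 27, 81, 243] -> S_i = 3*3^i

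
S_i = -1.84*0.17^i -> [-1.84, -0.31, -0.05, -0.01, -0.0]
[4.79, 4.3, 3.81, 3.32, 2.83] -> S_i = 4.79 + -0.49*i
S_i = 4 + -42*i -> [4, -38, -80, -122, -164]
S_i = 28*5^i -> [28, 140, 700, 3500, 17500]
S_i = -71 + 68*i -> [-71, -3, 65, 133, 201]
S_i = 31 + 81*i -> [31, 112, 193, 274, 355]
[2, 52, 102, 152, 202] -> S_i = 2 + 50*i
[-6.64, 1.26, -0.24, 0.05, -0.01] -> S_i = -6.64*(-0.19)^i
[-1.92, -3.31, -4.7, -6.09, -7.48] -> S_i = -1.92 + -1.39*i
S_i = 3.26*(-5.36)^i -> [3.26, -17.47, 93.66, -502.01, 2690.77]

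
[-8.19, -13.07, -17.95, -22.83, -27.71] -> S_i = -8.19 + -4.88*i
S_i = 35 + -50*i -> [35, -15, -65, -115, -165]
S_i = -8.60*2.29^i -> [-8.6, -19.69, -45.1, -103.28, -236.51]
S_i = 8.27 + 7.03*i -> [8.27, 15.3, 22.33, 29.36, 36.39]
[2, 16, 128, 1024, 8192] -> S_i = 2*8^i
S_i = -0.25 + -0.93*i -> [-0.25, -1.18, -2.11, -3.04, -3.97]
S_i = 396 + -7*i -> [396, 389, 382, 375, 368]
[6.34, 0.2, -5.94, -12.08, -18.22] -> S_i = 6.34 + -6.14*i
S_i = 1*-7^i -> [1, -7, 49, -343, 2401]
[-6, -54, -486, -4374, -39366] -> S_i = -6*9^i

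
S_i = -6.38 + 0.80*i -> [-6.38, -5.58, -4.78, -3.98, -3.18]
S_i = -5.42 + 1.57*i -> [-5.42, -3.85, -2.28, -0.71, 0.86]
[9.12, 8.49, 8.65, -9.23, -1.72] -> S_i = Random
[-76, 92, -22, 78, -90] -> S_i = Random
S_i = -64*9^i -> [-64, -576, -5184, -46656, -419904]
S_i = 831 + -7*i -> [831, 824, 817, 810, 803]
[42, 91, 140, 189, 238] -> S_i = 42 + 49*i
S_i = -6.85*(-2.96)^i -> [-6.85, 20.28, -60.02, 177.65, -525.84]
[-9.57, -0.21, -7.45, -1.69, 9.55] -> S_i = Random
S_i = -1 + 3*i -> [-1, 2, 5, 8, 11]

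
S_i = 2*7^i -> [2, 14, 98, 686, 4802]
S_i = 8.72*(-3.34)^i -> [8.72, -29.12, 97.28, -324.9, 1085.18]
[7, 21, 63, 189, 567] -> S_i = 7*3^i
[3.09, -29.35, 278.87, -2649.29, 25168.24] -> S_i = 3.09*(-9.50)^i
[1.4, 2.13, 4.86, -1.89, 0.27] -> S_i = Random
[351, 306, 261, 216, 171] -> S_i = 351 + -45*i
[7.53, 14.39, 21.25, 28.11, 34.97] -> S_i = 7.53 + 6.86*i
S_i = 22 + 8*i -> [22, 30, 38, 46, 54]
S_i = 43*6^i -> [43, 258, 1548, 9288, 55728]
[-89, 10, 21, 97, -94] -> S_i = Random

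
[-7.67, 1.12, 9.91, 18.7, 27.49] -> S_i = -7.67 + 8.79*i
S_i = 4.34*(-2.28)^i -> [4.34, -9.9, 22.56, -51.44, 117.28]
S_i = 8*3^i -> [8, 24, 72, 216, 648]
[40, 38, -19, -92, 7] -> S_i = Random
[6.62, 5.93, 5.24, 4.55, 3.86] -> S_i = 6.62 + -0.69*i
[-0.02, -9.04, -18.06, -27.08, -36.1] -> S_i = -0.02 + -9.02*i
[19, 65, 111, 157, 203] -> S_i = 19 + 46*i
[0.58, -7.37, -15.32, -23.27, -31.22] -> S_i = 0.58 + -7.95*i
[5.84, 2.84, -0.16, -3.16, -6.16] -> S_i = 5.84 + -3.00*i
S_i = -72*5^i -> [-72, -360, -1800, -9000, -45000]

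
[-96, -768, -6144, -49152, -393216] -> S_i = -96*8^i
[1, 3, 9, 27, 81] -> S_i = 1*3^i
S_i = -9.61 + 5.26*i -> [-9.61, -4.35, 0.91, 6.17, 11.43]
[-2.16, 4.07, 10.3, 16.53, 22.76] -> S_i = -2.16 + 6.23*i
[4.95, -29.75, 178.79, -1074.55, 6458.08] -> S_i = 4.95*(-6.01)^i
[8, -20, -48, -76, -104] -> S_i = 8 + -28*i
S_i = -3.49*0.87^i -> [-3.49, -3.04, -2.64, -2.3, -2.0]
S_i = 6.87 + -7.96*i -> [6.87, -1.09, -9.05, -17.01, -24.97]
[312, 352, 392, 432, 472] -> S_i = 312 + 40*i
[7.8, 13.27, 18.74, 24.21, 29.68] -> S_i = 7.80 + 5.47*i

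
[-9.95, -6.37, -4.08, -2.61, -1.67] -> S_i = -9.95*0.64^i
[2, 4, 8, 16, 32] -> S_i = 2*2^i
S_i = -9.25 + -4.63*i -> [-9.25, -13.88, -18.51, -23.14, -27.77]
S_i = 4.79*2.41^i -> [4.79, 11.54, 27.82, 67.05, 161.59]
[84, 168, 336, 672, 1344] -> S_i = 84*2^i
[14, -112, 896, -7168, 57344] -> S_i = 14*-8^i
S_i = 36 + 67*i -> [36, 103, 170, 237, 304]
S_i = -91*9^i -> [-91, -819, -7371, -66339, -597051]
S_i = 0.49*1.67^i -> [0.49, 0.82, 1.37, 2.28, 3.81]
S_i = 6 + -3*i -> [6, 3, 0, -3, -6]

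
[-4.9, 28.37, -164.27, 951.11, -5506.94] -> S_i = -4.90*(-5.79)^i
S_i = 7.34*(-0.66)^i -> [7.34, -4.84, 3.2, -2.11, 1.39]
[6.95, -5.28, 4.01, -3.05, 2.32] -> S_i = 6.95*(-0.76)^i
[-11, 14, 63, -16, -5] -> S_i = Random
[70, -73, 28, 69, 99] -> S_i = Random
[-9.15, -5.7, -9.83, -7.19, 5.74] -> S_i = Random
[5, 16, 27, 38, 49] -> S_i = 5 + 11*i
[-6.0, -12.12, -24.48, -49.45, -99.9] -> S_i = -6.00*2.02^i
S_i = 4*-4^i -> [4, -16, 64, -256, 1024]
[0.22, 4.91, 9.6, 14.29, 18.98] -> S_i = 0.22 + 4.69*i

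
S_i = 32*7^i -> [32, 224, 1568, 10976, 76832]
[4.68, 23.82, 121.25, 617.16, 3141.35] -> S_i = 4.68*5.09^i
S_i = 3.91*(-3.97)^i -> [3.91, -15.52, 61.63, -244.65, 971.27]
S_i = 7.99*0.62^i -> [7.99, 4.95, 3.07, 1.9, 1.18]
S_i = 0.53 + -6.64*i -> [0.53, -6.11, -12.75, -19.39, -26.03]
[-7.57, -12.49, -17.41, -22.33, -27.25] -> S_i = -7.57 + -4.92*i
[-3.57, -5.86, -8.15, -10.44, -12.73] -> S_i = -3.57 + -2.29*i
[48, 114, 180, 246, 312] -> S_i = 48 + 66*i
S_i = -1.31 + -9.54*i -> [-1.31, -10.85, -20.39, -29.93, -39.47]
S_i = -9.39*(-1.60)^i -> [-9.39, 15.02, -24.04, 38.46, -61.54]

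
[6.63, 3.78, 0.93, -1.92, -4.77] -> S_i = 6.63 + -2.85*i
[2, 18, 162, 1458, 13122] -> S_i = 2*9^i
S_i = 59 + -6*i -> [59, 53, 47, 41, 35]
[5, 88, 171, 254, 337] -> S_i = 5 + 83*i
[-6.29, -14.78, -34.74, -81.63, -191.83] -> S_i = -6.29*2.35^i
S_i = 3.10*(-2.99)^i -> [3.1, -9.27, 27.71, -82.87, 247.77]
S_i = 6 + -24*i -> [6, -18, -42, -66, -90]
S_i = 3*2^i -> [3, 6, 12, 24, 48]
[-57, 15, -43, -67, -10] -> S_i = Random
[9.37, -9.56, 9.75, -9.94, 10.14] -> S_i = 9.37*(-1.02)^i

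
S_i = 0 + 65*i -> [0, 65, 130, 195, 260]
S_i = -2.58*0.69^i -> [-2.58, -1.78, -1.23, -0.85, -0.58]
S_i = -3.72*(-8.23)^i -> [-3.72, 30.62, -251.97, 2073.68, -17066.41]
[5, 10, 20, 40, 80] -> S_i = 5*2^i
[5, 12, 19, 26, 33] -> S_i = 5 + 7*i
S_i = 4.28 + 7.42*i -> [4.28, 11.7, 19.12, 26.54, 33.96]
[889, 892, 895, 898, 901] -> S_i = 889 + 3*i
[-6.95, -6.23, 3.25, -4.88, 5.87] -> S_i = Random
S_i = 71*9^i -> [71, 639, 5751, 51759, 465831]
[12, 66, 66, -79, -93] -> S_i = Random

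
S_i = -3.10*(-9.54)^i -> [-3.1, 29.57, -282.14, 2691.58, -25677.65]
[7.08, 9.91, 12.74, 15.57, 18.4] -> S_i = 7.08 + 2.83*i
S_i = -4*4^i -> [-4, -16, -64, -256, -1024]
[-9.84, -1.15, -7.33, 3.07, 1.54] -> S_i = Random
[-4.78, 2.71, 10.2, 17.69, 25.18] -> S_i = -4.78 + 7.49*i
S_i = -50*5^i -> [-50, -250, -1250, -6250, -31250]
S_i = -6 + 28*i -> [-6, 22, 50, 78, 106]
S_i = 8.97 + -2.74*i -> [8.97, 6.23, 3.49, 0.75, -1.99]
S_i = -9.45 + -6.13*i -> [-9.45, -15.58, -21.71, -27.84, -33.97]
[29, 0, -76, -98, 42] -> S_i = Random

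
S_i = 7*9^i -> [7, 63, 567, 5103, 45927]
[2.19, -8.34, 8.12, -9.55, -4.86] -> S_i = Random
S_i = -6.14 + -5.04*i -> [-6.14, -11.18, -16.22, -21.26, -26.3]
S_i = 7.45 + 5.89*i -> [7.45, 13.34, 19.23, 25.12, 31.01]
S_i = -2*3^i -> [-2, -6, -18, -54, -162]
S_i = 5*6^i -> [5, 30, 180, 1080, 6480]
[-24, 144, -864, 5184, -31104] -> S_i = -24*-6^i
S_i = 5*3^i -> [5, 15, 45, 135, 405]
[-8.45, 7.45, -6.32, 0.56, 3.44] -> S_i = Random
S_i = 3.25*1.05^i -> [3.25, 3.41, 3.58, 3.76, 3.95]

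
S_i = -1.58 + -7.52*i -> [-1.58, -9.1, -16.62, -24.14, -31.66]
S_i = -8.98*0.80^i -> [-8.98, -7.18, -5.75, -4.6, -3.68]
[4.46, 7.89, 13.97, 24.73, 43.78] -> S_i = 4.46*1.77^i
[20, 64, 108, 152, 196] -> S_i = 20 + 44*i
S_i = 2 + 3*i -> [2, 5, 8, 11, 14]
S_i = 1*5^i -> [1, 5, 25, 125, 625]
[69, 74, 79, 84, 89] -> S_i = 69 + 5*i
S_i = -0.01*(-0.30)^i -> [-0.01, 0.0, -0.0, 0.0, -0.0]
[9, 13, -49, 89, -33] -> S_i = Random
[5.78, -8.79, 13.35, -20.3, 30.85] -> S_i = 5.78*(-1.52)^i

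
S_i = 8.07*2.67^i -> [8.07, 21.55, 57.53, 153.61, 410.13]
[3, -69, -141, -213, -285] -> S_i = 3 + -72*i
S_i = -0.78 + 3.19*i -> [-0.78, 2.41, 5.6, 8.79, 11.98]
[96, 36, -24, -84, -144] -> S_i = 96 + -60*i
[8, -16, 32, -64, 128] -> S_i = 8*-2^i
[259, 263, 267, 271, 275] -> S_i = 259 + 4*i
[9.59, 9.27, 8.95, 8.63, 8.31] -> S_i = 9.59 + -0.32*i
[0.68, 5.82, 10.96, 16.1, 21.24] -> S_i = 0.68 + 5.14*i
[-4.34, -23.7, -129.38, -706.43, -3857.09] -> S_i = -4.34*5.46^i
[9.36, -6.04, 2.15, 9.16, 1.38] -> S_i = Random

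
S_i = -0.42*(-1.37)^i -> [-0.42, 0.58, -0.79, 1.08, -1.48]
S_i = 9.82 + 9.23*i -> [9.82, 19.05, 28.28, 37.51, 46.74]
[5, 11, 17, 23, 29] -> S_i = 5 + 6*i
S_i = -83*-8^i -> [-83, 664, -5312, 42496, -339968]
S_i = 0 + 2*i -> [0, 2, 4, 6, 8]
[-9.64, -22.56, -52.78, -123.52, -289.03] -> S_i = -9.64*2.34^i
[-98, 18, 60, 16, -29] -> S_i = Random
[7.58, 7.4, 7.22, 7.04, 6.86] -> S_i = 7.58 + -0.18*i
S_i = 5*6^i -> [5, 30, 180, 1080, 6480]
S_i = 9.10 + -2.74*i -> [9.1, 6.36, 3.62, 0.88, -1.86]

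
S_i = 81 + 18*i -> [81, 99, 117, 135, 153]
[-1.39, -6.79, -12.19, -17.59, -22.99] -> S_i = -1.39 + -5.40*i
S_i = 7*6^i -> [7, 42, 252, 1512, 9072]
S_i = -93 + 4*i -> [-93, -89, -85, -81, -77]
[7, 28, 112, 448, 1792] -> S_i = 7*4^i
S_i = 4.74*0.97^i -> [4.74, 4.6, 4.46, 4.33, 4.2]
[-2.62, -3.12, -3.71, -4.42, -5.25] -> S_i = -2.62*1.19^i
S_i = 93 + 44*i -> [93, 137, 181, 225, 269]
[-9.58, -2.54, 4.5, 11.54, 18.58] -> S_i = -9.58 + 7.04*i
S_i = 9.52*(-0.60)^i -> [9.52, -5.71, 3.43, -2.06, 1.23]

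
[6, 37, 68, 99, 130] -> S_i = 6 + 31*i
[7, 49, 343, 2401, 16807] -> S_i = 7*7^i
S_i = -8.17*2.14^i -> [-8.17, -17.48, -37.42, -80.07, -171.35]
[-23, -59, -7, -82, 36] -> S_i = Random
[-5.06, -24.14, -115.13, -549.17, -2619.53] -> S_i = -5.06*4.77^i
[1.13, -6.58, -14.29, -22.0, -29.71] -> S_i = 1.13 + -7.71*i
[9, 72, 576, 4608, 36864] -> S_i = 9*8^i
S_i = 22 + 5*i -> [22, 27, 32, 37, 42]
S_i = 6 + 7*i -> [6, 13, 20, 27, 34]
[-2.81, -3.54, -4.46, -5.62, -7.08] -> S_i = -2.81*1.26^i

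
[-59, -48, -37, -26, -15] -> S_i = -59 + 11*i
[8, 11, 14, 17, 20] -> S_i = 8 + 3*i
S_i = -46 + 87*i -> [-46, 41, 128, 215, 302]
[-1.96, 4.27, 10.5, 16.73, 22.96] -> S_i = -1.96 + 6.23*i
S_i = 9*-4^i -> [9, -36, 144, -576, 2304]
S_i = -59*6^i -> [-59, -354, -2124, -12744, -76464]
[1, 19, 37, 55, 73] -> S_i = 1 + 18*i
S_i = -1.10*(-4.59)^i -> [-1.1, 5.05, -23.17, 106.37, -488.25]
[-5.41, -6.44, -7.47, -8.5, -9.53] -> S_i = -5.41 + -1.03*i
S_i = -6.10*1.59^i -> [-6.1, -9.7, -15.42, -24.52, -38.99]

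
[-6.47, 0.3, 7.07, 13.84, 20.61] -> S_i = -6.47 + 6.77*i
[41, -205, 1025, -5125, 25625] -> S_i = 41*-5^i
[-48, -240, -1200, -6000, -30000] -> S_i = -48*5^i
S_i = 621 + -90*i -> [621, 531, 441, 351, 261]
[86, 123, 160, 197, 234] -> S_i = 86 + 37*i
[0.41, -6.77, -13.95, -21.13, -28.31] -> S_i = 0.41 + -7.18*i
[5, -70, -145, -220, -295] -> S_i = 5 + -75*i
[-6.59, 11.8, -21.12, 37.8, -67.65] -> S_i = -6.59*(-1.79)^i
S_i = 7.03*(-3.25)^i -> [7.03, -22.85, 74.25, -241.33, 784.31]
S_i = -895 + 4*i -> [-895, -891, -887, -883, -879]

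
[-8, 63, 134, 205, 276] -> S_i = -8 + 71*i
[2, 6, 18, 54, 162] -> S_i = 2*3^i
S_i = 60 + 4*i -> [60, 64, 68, 72, 76]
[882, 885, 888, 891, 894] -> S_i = 882 + 3*i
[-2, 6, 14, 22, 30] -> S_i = -2 + 8*i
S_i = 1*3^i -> [1, 3, 9, 27, 81]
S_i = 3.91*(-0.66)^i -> [3.91, -2.58, 1.7, -1.12, 0.74]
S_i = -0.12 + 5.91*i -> [-0.12, 5.79, 11.7, 17.61, 23.52]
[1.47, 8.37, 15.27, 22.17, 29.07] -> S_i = 1.47 + 6.90*i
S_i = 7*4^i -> [7, 28, 112, 448, 1792]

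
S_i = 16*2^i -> [16, 32, 64, 128, 256]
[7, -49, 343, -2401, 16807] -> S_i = 7*-7^i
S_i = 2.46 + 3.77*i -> [2.46, 6.23, 10.0, 13.77, 17.54]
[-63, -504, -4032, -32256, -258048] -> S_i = -63*8^i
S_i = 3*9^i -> [3, 27, 243, 2187, 19683]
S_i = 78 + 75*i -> [78, 153, 228, 303, 378]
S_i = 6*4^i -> [6, 24, 96, 384, 1536]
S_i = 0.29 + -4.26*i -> [0.29, -3.97, -8.23, -12.49, -16.75]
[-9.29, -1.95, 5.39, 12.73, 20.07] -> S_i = -9.29 + 7.34*i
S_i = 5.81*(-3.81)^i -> [5.81, -22.14, 84.34, -321.33, 1224.27]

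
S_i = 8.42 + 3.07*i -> [8.42, 11.49, 14.56, 17.63, 20.7]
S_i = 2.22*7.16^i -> [2.22, 15.9, 113.81, 814.88, 5834.52]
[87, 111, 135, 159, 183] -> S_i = 87 + 24*i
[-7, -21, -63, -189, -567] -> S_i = -7*3^i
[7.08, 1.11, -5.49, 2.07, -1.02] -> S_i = Random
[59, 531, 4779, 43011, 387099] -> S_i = 59*9^i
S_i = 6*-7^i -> [6, -42, 294, -2058, 14406]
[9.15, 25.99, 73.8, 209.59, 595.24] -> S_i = 9.15*2.84^i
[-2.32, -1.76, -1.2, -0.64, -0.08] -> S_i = -2.32 + 0.56*i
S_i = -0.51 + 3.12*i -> [-0.51, 2.61, 5.73, 8.85, 11.97]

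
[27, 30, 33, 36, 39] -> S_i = 27 + 3*i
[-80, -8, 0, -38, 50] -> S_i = Random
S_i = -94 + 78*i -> [-94, -16, 62, 140, 218]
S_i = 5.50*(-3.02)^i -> [5.5, -16.61, 50.16, -151.49, 457.5]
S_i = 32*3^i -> [32, 96, 288, 864, 2592]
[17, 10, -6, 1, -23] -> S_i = Random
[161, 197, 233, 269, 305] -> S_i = 161 + 36*i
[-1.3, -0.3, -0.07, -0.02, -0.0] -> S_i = -1.30*0.23^i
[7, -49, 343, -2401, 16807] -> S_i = 7*-7^i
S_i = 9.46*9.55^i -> [9.46, 90.34, 862.78, 8239.51, 78687.3]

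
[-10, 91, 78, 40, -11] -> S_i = Random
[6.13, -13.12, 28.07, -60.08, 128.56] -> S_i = 6.13*(-2.14)^i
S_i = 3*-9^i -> [3, -27, 243, -2187, 19683]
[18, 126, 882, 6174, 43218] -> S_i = 18*7^i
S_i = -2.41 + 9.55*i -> [-2.41, 7.14, 16.69, 26.24, 35.79]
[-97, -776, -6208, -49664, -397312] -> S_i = -97*8^i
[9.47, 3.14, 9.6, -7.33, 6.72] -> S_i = Random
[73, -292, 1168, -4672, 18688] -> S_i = 73*-4^i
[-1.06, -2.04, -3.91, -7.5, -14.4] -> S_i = -1.06*1.92^i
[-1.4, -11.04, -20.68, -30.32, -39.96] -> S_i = -1.40 + -9.64*i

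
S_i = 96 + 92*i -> [96, 188, 280, 372, 464]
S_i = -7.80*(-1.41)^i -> [-7.8, 11.0, -15.51, 21.87, -30.83]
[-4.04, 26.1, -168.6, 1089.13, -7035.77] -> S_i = -4.04*(-6.46)^i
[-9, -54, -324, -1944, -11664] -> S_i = -9*6^i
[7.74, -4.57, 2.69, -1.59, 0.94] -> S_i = 7.74*(-0.59)^i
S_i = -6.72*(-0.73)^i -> [-6.72, 4.91, -3.58, 2.61, -1.91]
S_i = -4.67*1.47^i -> [-4.67, -6.86, -10.09, -14.83, -21.81]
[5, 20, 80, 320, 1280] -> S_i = 5*4^i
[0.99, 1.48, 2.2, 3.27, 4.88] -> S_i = 0.99*1.49^i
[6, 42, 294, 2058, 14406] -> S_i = 6*7^i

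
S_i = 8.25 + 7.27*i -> [8.25, 15.52, 22.79, 30.06, 37.33]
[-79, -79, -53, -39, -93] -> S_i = Random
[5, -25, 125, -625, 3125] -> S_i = 5*-5^i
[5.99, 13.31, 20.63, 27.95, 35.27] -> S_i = 5.99 + 7.32*i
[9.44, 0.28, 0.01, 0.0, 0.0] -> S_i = 9.44*0.03^i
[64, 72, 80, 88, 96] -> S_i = 64 + 8*i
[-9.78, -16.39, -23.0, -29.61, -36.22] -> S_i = -9.78 + -6.61*i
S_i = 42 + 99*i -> [42, 141, 240, 339, 438]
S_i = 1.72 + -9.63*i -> [1.72, -7.91, -17.54, -27.17, -36.8]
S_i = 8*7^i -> [8, 56, 392, 2744, 19208]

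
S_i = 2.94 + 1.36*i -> [2.94, 4.3, 5.66, 7.02, 8.38]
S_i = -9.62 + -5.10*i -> [-9.62, -14.72, -19.82, -24.92, -30.02]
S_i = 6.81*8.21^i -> [6.81, 55.91, 459.02, 3768.57, 30939.96]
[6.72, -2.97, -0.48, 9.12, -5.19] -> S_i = Random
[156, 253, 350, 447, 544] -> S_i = 156 + 97*i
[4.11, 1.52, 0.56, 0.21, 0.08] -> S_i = 4.11*0.37^i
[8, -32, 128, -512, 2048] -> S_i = 8*-4^i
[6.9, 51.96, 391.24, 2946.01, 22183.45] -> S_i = 6.90*7.53^i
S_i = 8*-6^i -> [8, -48, 288, -1728, 10368]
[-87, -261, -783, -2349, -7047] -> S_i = -87*3^i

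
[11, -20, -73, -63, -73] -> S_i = Random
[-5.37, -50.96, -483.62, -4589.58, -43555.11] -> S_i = -5.37*9.49^i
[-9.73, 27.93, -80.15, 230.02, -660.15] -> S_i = -9.73*(-2.87)^i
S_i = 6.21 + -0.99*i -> [6.21, 5.22, 4.23, 3.24, 2.25]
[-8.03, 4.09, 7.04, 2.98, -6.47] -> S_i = Random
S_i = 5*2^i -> [5, 10, 20, 40, 80]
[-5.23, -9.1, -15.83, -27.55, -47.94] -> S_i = -5.23*1.74^i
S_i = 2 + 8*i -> [2, 10, 18, 26, 34]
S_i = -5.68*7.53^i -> [-5.68, -42.77, -322.06, -2425.12, -18261.15]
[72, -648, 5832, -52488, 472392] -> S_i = 72*-9^i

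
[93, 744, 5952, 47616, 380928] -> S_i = 93*8^i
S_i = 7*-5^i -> [7, -35, 175, -875, 4375]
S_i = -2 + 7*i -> [-2, 5, 12, 19, 26]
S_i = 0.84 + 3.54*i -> [0.84, 4.38, 7.92, 11.46, 15.0]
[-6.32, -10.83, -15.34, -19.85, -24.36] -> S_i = -6.32 + -4.51*i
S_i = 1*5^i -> [1, 5, 25, 125, 625]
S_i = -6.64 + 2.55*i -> [-6.64, -4.09, -1.54, 1.01, 3.56]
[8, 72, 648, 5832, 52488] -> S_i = 8*9^i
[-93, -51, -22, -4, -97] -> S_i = Random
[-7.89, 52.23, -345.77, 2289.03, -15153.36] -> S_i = -7.89*(-6.62)^i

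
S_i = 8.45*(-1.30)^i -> [8.45, -10.98, 14.28, -18.56, 24.13]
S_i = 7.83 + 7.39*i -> [7.83, 15.22, 22.61, 30.0, 37.39]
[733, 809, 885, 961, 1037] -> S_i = 733 + 76*i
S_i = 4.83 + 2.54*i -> [4.83, 7.37, 9.91, 12.45, 14.99]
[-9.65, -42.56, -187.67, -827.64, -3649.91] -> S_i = -9.65*4.41^i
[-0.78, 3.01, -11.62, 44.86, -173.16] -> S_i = -0.78*(-3.86)^i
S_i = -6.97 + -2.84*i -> [-6.97, -9.81, -12.65, -15.49, -18.33]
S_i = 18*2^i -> [18, 36, 72, 144, 288]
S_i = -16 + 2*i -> [-16, -14, -12, -10, -8]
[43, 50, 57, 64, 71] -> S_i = 43 + 7*i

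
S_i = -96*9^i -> [-96, -864, -7776, -69984, -629856]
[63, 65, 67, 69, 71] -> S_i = 63 + 2*i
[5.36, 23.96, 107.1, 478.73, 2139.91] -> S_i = 5.36*4.47^i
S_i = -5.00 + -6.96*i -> [-5.0, -11.96, -18.92, -25.88, -32.84]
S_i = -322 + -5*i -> [-322, -327, -332, -337, -342]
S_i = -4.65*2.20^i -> [-4.65, -10.23, -22.51, -49.51, -108.93]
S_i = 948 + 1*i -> [948, 949, 950, 951, 952]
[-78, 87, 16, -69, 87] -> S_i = Random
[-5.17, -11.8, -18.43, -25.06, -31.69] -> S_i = -5.17 + -6.63*i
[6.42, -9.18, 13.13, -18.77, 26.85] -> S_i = 6.42*(-1.43)^i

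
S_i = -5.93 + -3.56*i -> [-5.93, -9.49, -13.05, -16.61, -20.17]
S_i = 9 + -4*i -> [9, 5, 1, -3, -7]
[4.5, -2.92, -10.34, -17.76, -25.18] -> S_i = 4.50 + -7.42*i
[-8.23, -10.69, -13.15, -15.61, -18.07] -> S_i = -8.23 + -2.46*i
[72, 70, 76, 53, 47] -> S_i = Random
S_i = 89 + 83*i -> [89, 172, 255, 338, 421]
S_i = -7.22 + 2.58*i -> [-7.22, -4.64, -2.06, 0.52, 3.1]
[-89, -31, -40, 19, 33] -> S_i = Random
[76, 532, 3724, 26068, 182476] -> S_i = 76*7^i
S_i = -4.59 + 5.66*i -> [-4.59, 1.07, 6.73, 12.39, 18.05]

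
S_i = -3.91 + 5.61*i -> [-3.91, 1.7, 7.31, 12.92, 18.53]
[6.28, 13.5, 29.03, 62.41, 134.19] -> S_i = 6.28*2.15^i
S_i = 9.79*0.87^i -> [9.79, 8.52, 7.41, 6.45, 5.61]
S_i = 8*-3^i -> [8, -24, 72, -216, 648]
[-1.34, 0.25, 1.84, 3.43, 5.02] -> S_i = -1.34 + 1.59*i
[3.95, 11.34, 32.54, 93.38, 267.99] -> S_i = 3.95*2.87^i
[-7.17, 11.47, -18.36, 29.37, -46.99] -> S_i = -7.17*(-1.60)^i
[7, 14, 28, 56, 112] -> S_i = 7*2^i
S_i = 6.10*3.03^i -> [6.1, 18.48, 56.0, 169.69, 514.16]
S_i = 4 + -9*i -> [4, -5, -14, -23, -32]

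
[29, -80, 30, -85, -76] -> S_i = Random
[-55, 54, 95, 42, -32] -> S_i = Random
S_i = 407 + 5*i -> [407, 412, 417, 422, 427]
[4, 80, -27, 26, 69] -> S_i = Random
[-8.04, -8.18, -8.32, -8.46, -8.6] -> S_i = -8.04 + -0.14*i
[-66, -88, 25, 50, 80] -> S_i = Random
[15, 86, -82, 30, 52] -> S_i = Random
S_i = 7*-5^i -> [7, -35, 175, -875, 4375]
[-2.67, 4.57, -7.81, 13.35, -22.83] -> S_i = -2.67*(-1.71)^i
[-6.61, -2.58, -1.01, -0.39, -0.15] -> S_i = -6.61*0.39^i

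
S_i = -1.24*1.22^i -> [-1.24, -1.51, -1.85, -2.25, -2.75]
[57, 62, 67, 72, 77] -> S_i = 57 + 5*i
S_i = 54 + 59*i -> [54, 113, 172, 231, 290]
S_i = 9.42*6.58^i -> [9.42, 61.98, 407.85, 2683.67, 17658.53]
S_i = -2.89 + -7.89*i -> [-2.89, -10.78, -18.67, -26.56, -34.45]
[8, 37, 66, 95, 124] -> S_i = 8 + 29*i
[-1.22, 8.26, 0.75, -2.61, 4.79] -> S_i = Random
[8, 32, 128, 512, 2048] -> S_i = 8*4^i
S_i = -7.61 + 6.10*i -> [-7.61, -1.51, 4.59, 10.69, 16.79]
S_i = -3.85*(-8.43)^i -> [-3.85, 32.46, -273.6, 2306.45, -19443.35]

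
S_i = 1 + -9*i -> [1, -8, -17, -26, -35]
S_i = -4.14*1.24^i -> [-4.14, -5.13, -6.37, -7.89, -9.79]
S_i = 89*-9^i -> [89, -801, 7209, -64881, 583929]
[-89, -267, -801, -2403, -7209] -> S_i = -89*3^i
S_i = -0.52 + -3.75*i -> [-0.52, -4.27, -8.02, -11.77, -15.52]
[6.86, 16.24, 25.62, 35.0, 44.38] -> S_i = 6.86 + 9.38*i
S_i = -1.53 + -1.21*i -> [-1.53, -2.74, -3.95, -5.16, -6.37]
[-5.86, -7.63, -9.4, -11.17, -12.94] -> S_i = -5.86 + -1.77*i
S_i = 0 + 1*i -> [0, 1, 2, 3, 4]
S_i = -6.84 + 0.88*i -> [-6.84, -5.96, -5.08, -4.2, -3.32]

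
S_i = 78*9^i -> [78, 702, 6318, 56862, 511758]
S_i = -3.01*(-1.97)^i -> [-3.01, 5.93, -11.68, 23.01, -45.33]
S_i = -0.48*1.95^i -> [-0.48, -0.94, -1.83, -3.56, -6.94]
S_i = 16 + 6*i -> [16, 22, 28, 34, 40]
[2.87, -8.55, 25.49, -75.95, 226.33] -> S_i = 2.87*(-2.98)^i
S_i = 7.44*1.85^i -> [7.44, 13.76, 25.46, 47.11, 87.15]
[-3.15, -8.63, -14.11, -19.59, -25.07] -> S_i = -3.15 + -5.48*i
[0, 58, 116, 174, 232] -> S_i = 0 + 58*i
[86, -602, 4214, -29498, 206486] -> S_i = 86*-7^i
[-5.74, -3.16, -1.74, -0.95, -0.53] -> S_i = -5.74*0.55^i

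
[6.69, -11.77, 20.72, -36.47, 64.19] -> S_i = 6.69*(-1.76)^i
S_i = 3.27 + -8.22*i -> [3.27, -4.95, -13.17, -21.39, -29.61]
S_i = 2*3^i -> [2, 6, 18, 54, 162]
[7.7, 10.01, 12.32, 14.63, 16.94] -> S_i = 7.70 + 2.31*i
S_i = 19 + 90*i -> [19, 109, 199, 289, 379]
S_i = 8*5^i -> [8, 40, 200, 1000, 5000]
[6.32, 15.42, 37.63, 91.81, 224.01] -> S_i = 6.32*2.44^i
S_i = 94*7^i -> [94, 658, 4606, 32242, 225694]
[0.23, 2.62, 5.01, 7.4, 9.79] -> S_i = 0.23 + 2.39*i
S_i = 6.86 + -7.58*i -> [6.86, -0.72, -8.3, -15.88, -23.46]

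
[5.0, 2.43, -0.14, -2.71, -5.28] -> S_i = 5.00 + -2.57*i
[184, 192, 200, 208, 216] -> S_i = 184 + 8*i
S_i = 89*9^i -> [89, 801, 7209, 64881, 583929]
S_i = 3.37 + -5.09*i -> [3.37, -1.72, -6.81, -11.9, -16.99]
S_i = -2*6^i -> [-2, -12, -72, -432, -2592]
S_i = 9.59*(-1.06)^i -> [9.59, -10.17, 10.78, -11.42, 12.11]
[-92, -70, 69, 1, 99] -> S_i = Random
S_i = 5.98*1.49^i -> [5.98, 8.91, 13.28, 19.78, 29.47]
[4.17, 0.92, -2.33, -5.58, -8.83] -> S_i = 4.17 + -3.25*i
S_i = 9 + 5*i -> [9, 14, 19, 24, 29]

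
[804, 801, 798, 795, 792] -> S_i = 804 + -3*i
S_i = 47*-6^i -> [47, -282, 1692, -10152, 60912]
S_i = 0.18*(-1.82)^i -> [0.18, -0.33, 0.6, -1.09, 1.97]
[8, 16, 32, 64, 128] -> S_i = 8*2^i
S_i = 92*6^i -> [92, 552, 3312, 19872, 119232]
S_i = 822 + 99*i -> [822, 921, 1020, 1119, 1218]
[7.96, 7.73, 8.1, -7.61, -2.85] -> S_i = Random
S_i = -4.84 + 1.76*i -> [-4.84, -3.08, -1.32, 0.44, 2.2]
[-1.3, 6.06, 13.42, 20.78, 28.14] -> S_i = -1.30 + 7.36*i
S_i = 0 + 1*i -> [0, 1, 2, 3, 4]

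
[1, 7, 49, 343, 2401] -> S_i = 1*7^i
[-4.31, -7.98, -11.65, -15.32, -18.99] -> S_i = -4.31 + -3.67*i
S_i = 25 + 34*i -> [25, 59, 93, 127, 161]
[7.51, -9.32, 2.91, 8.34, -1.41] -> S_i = Random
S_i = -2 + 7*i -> [-2, 5, 12, 19, 26]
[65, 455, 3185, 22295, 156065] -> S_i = 65*7^i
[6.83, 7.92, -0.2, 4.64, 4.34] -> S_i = Random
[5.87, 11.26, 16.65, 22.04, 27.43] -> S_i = 5.87 + 5.39*i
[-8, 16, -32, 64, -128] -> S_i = -8*-2^i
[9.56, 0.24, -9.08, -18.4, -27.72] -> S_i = 9.56 + -9.32*i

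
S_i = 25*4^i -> [25, 100, 400, 1600, 6400]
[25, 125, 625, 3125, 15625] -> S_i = 25*5^i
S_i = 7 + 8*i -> [7, 15, 23, 31, 39]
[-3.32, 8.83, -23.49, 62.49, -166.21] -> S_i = -3.32*(-2.66)^i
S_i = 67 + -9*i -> [67, 58, 49, 40, 31]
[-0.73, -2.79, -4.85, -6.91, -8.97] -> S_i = -0.73 + -2.06*i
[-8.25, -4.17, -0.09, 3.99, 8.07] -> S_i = -8.25 + 4.08*i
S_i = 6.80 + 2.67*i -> [6.8, 9.47, 12.14, 14.81, 17.48]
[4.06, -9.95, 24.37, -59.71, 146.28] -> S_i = 4.06*(-2.45)^i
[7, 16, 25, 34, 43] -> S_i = 7 + 9*i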